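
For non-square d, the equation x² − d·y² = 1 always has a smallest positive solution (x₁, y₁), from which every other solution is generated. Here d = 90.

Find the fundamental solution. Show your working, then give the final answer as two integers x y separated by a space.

d=90: √d = [9; 2,18] (ℓ=2, even), read p_1/q_1
a_0=9:  p_0=9·1+0=9,  q_0=9·0+1=1
a_1=2:  p_1=2·9+1=19,  q_1=2·1+0=2
(x₁, y₁) = (19, 2);  19² − 90·2² = 1 ✓

19 2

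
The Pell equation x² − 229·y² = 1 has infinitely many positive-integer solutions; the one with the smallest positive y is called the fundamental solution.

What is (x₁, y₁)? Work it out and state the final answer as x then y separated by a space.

[15; 7,1,1,7,30] for √229; ℓ=5 ⇒ convergent index 9
k=0  a_k=15  p_k/q_k = 15/1
k=1  a_k=7  p_k/q_k = 106/7
…
k=8  a_k=1  p_k/q_k = 776325/51301
k=9  a_k=7  p_k/q_k = 5848201/386460
fundamental: x₁=5848201, y₁=386460  (since 34201454936401 − 229·149351331600 = 1)

5848201 386460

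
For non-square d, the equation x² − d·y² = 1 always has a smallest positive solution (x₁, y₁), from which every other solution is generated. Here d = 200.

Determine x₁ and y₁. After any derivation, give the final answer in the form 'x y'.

99 7

[14; 7,28] for √200; ℓ=2 ⇒ convergent index 1
k=0  a_k=14  p_k/q_k = 14/1
k=1  a_k=7  p_k/q_k = 99/7
→ (99, 7).  Check: 99²=9801, 200·7²=9800, difference 1.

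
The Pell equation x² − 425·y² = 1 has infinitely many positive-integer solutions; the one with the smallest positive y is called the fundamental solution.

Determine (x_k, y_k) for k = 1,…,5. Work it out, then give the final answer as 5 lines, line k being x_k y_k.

143649 6968
41270070401 2001892464
11856808685922849 575139701115304
3406437421806992601601 165236485849022716128
978662658398448551768841249 47472111910877388597026840

d=425: √d = [20; 1,1,1,1,1,1,40] (ℓ=7, odd), read p_13/q_13
i=0: a=20 ⇒ p=20, q=1
i=1: a=1 ⇒ p=21, q=1
i=2: a=1 ⇒ p=41, q=2
…
i=6: a=1 ⇒ p=268, q=13
i=7: a=40 ⇒ p=10885, q=528
…
i=10: a=1 ⇒ p=33191, q=1610
i=11: a=1 ⇒ p=55229, q=2679
i=12: a=1 ⇒ p=88420, q=4289
i=13: a=1 ⇒ p=143649, q=6968
(x₁, y₁) = (143649, 6968);  143649² − 425·6968² = 1 ✓
n=2: (143649,6968)∘(143649,6968) = (143649·143649+425·6968·6968, 143649·6968+6968·143649) = (41270070401,2001892464)
n=3: (41270070401,2001892464)∘(143649,6968) = (143649·41270070401+425·6968·2001892464, 143649·2001892464+6968·41270070401) = (11856808685922849,575139701115304)
n=4: (11856808685922849,575139701115304)∘(143649,6968) = (143649·11856808685922849+425·6968·575139701115304, 143649·575139701115304+6968·11856808685922849) = (3406437421806992601601,165236485849022716128)
n=5: (3406437421806992601601,165236485849022716128)∘(143649,6968) = (143649·3406437421806992601601+425·6968·165236485849022716128, 143649·165236485849022716128+6968·3406437421806992601601) = (978662658398448551768841249,47472111910877388597026840)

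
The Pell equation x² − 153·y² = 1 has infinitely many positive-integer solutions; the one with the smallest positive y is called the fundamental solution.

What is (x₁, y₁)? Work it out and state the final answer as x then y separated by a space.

2177 176

[12; 2,1,2,2,2,1,2,24] for √153; ℓ=8 ⇒ convergent index 7
step 0: (12, 1)  from 12·(1,0) + (0,1)
step 1: (25, 2)  from 2·(12,1) + (1,0)
…
step 6: (804, 65)  from 1·(569,46) + (235,19)
step 7: (2177, 176)  from 2·(804,65) + (569,46)
fundamental: x₁=2177, y₁=176  (since 4739329 − 153·30976 = 1)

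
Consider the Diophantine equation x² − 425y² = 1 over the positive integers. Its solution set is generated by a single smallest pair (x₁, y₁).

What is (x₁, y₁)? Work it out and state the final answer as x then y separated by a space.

√425 → a₀=20, period (1,1,1,1,1,1,40); ℓ=7 odd so k=13
step 0: (20, 1)  from 20·(1,0) + (0,1)
…
step 3: (62, 3)  from 1·(41,2) + (21,1)
step 4: (103, 5)  from 1·(62,3) + (41,2)
…
step 6: (268, 13)  from 1·(165,8) + (103,5)
step 7: (10885, 528)  from 40·(268,13) + (165,8)
step 8: (11153, 541)  from 1·(10885,528) + (268,13)
step 9: (22038, 1069)  from 1·(11153,541) + (10885,528)
…
step 12: (88420, 4289)  from 1·(55229,2679) + (33191,1610)
step 13: (143649, 6968)  from 1·(88420,4289) + (55229,2679)
→ (143649, 6968).  Check: 143649²=20635035201, 425·6968²=20635035200, difference 1.

143649 6968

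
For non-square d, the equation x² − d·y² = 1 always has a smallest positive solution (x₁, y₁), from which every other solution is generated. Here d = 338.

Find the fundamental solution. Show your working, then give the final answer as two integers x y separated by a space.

114243 6214

√338 = [18; 2,1,1,2,36, …], period ℓ=5 (odd) → k=9
i=0: a=18 ⇒ p=18, q=1
i=1: a=2 ⇒ p=37, q=2
i=2: a=1 ⇒ p=55, q=3
…
i=5: a=36 ⇒ p=8696, q=473
i=6: a=2 ⇒ p=17631, q=959
i=7: a=1 ⇒ p=26327, q=1432
i=8: a=1 ⇒ p=43958, q=2391
i=9: a=2 ⇒ p=114243, q=6214
→ (114243, 6214).  Check: 114243²=13051463049, 338·6214²=13051463048, difference 1.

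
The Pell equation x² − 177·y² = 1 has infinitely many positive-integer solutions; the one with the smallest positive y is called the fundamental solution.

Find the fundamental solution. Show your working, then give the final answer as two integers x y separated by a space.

√177 → a₀=13, period (3,3,2,8,2,3,3,26); ℓ=8 even so k=7
k=0  a_k=13  p_k/q_k = 13/1
…
k=2  a_k=3  p_k/q_k = 133/10
k=3  a_k=2  p_k/q_k = 306/23
k=4  a_k=8  p_k/q_k = 2581/194
…
k=6  a_k=3  p_k/q_k = 18985/1427
k=7  a_k=3  p_k/q_k = 62423/4692
(x₁, y₁) = (62423, 4692);  62423² − 177·4692² = 1 ✓

62423 4692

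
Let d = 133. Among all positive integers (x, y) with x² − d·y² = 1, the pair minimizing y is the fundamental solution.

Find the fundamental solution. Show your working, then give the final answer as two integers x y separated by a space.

d=133: √d = [11; 1,1,7,5,1,…,1,1,22] (ℓ=16, even), read p_15/q_15
i=0: a=11 ⇒ p=11, q=1
i=1: a=1 ⇒ p=12, q=1
i=2: a=1 ⇒ p=23, q=2
i=3: a=7 ⇒ p=173, q=15
…
i=6: a=1 ⇒ p=1949, q=169
…
i=8: a=2 ⇒ p=7969, q=691
…
i=12: a=5 ⇒ p=168583, q=14618
i=13: a=7 ⇒ p=1210008, q=104921
i=14: a=1 ⇒ p=1378591, q=119539
i=15: a=1 ⇒ p=2588599, q=224460
fundamental: x₁=2588599, y₁=224460  (since 6700844782801 − 133·50382291600 = 1)

2588599 224460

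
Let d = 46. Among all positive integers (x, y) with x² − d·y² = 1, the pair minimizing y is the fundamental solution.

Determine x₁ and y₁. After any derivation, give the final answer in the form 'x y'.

24335 3588

[6; 1,3,1,1,2,6,2,1,1,3,1,12] for √46; ℓ=12 ⇒ convergent index 11
i=0: a=6 ⇒ p=6, q=1
…
i=10: a=3 ⇒ p=19038, q=2807
i=11: a=1 ⇒ p=24335, q=3588
→ (24335, 3588).  Check: 24335²=592192225, 46·3588²=592192224, difference 1.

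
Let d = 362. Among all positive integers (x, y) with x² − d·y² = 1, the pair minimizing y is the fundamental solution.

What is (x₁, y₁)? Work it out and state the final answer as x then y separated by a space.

√362 → a₀=19, period (38); ℓ=1 odd so k=1
k=0  a_k=19  p_k/q_k = 19/1
k=1  a_k=38  p_k/q_k = 723/38
fundamental: x₁=723, y₁=38  (since 522729 − 362·1444 = 1)

723 38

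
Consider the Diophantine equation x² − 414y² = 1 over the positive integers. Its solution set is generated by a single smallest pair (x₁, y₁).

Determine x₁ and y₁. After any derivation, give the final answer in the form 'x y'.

[20; 2,1,7,2,7,1,2,40] for √414; ℓ=8 ⇒ convergent index 7
step 0: (20, 1)  from 20·(1,0) + (0,1)
step 1: (41, 2)  from 2·(20,1) + (1,0)
step 2: (61, 3)  from 1·(41,2) + (20,1)
step 3: (468, 23)  from 7·(61,3) + (41,2)
…
step 6: (8444, 415)  from 1·(7447,366) + (997,49)
step 7: (24335, 1196)  from 2·(8444,415) + (7447,366)
→ (24335, 1196).  Check: 24335²=592192225, 414·1196²=592192224, difference 1.

24335 1196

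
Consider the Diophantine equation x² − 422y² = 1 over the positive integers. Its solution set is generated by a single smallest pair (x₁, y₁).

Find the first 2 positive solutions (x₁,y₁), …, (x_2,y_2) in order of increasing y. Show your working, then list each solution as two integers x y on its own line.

7022501 341850
98631040590001 4801283933700

[20; 1,1,5,2,1,…,1,1,40] for √422; ℓ=14 ⇒ convergent index 13
a_0=20:  p_0=20·1+0=20,  q_0=20·0+1=1
a_1=1:  p_1=1·20+1=21,  q_1=1·1+0=1
a_2=1:  p_2=1·21+20=41,  q_2=1·1+1=2
…
a_4=2:  p_4=2·226+41=493,  q_4=2·11+2=24
…
a_7=20:  p_7=20·2650+719=53719,  q_7=20·129+35=2615
a_8=3:  p_8=3·53719+2650=163807,  q_8=3·2615+129=7974
a_9=1:  p_9=1·163807+53719=217526,  q_9=1·7974+2615=10589
…
a_11=5:  p_11=5·598859+217526=3211821,  q_11=5·29152+10589=156349
a_12=1:  p_12=1·3211821+598859=3810680,  q_12=1·156349+29152=185501
a_13=1:  p_13=1·3810680+3211821=7022501,  q_13=1·185501+156349=341850
→ (7022501, 341850).  Check: 7022501²=49315520295001, 422·341850²=49315520295000, difference 1.
(7022501+341850√422)^2 = 98631040590001 + 4801283933700√422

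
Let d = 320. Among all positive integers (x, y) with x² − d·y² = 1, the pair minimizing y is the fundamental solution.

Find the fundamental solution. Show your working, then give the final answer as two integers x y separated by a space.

161 9

[17; 1,7,1,34] for √320; ℓ=4 ⇒ convergent index 3
k=0  a_k=17  p_k/q_k = 17/1
k=1  a_k=1  p_k/q_k = 18/1
k=2  a_k=7  p_k/q_k = 143/8
k=3  a_k=1  p_k/q_k = 161/9
→ (161, 9).  Check: 161²=25921, 320·9²=25920, difference 1.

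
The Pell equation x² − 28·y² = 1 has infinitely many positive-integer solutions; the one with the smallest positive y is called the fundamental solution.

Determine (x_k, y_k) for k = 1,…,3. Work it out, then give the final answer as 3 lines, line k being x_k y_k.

127 24
32257 6096
8193151 1548360

d=28: √d = [5; 3,2,3,10] (ℓ=4, even), read p_3/q_3
a_0=5:  p_0=5·1+0=5,  q_0=5·0+1=1
…
a_2=2:  p_2=2·16+5=37,  q_2=2·3+1=7
a_3=3:  p_3=3·37+16=127,  q_3=3·7+3=24
→ (127, 24).  Check: 127²=16129, 28·24²=16128, difference 1.
(x_2, y_2) = (127·127 + 28·24·24, 127·24 + 24·127) = (32257, 6096)
(x_3, y_3) = (127·32257 + 28·24·6096, 127·6096 + 24·32257) = (8193151, 1548360)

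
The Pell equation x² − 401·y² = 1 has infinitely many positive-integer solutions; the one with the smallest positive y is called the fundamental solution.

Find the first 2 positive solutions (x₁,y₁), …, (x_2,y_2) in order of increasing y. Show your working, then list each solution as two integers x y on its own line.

801 40
1283201 64080

[20; 40] for √401; ℓ=1 ⇒ convergent index 1
k=0  a_k=20  p_k/q_k = 20/1
k=1  a_k=40  p_k/q_k = 801/40
fundamental: x₁=801, y₁=40  (since 641601 − 401·1600 = 1)
(801+40√401)^2 = 1283201 + 64080√401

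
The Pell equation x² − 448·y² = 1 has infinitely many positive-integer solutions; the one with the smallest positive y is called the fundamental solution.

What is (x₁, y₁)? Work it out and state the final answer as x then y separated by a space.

127 6

√448 → a₀=21, period (6,42); ℓ=2 even so k=1
i=0: a=21 ⇒ p=21, q=1
i=1: a=6 ⇒ p=127, q=6
→ (127, 6).  Check: 127²=16129, 448·6²=16128, difference 1.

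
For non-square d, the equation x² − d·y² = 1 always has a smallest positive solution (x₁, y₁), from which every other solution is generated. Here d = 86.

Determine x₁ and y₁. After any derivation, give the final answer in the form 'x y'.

10405 1122

√86 → a₀=9, period (3,1,1,1,8,1,1,1,3,18); ℓ=10 even so k=9
a_0=9:  p_0=9·1+0=9,  q_0=9·0+1=1
…
a_5=8:  p_5=8·102+65=881,  q_5=8·11+7=95
…
a_8=1:  p_8=1·1864+983=2847,  q_8=1·201+106=307
a_9=3:  p_9=3·2847+1864=10405,  q_9=3·307+201=1122
fundamental: x₁=10405, y₁=1122  (since 108264025 − 86·1258884 = 1)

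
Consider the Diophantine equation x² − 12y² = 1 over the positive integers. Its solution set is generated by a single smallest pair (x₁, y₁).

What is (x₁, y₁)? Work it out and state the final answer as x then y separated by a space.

7 2

d=12: √d = [3; 2,6] (ℓ=2, even), read p_1/q_1
k=0  a_k=3  p_k/q_k = 3/1
k=1  a_k=2  p_k/q_k = 7/2
fundamental: x₁=7, y₁=2  (since 49 − 12·4 = 1)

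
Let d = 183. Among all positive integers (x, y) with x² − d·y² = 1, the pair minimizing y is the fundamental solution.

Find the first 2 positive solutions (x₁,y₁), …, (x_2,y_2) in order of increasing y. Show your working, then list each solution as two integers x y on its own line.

√183 → a₀=13, period (1,1,8,1,1,26); ℓ=6 even so k=5
k=0  a_k=13  p_k/q_k = 13/1
k=1  a_k=1  p_k/q_k = 14/1
…
k=4  a_k=1  p_k/q_k = 257/19
k=5  a_k=1  p_k/q_k = 487/36
→ (487, 36).  Check: 487²=237169, 183·36²=237168, difference 1.
k=2:  x_2 = 487·487+183·36·36 = 474337,  y_2 = 487·36+36·487 = 35064

487 36
474337 35064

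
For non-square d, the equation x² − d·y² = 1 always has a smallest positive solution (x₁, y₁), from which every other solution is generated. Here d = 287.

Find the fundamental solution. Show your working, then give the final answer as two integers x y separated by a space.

288 17

√287 → a₀=16, period (1,15,1,32); ℓ=4 even so k=3
i=0: a=16 ⇒ p=16, q=1
i=1: a=1 ⇒ p=17, q=1
i=2: a=15 ⇒ p=271, q=16
i=3: a=1 ⇒ p=288, q=17
(x₁, y₁) = (288, 17);  288² − 287·17² = 1 ✓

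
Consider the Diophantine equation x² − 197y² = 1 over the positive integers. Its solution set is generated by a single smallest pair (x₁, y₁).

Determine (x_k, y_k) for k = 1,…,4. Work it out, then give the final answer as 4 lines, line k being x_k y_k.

√197 → a₀=14, period (28); ℓ=1 odd so k=1
step 0: (14, 1)  from 14·(1,0) + (0,1)
step 1: (393, 28)  from 28·(14,1) + (1,0)
fundamental: x₁=393, y₁=28  (since 154449 − 197·784 = 1)
(x_2, y_2) = (393·393 + 197·28·28, 393·28 + 28·393) = (308897, 22008)
(x_3, y_3) = (393·308897 + 197·28·22008, 393·22008 + 28·308897) = (242792649, 17298260)
(x_4, y_4) = (393·242792649 + 197·28·17298260, 393·17298260 + 28·242792649) = (190834713217, 13596410352)

393 28
308897 22008
242792649 17298260
190834713217 13596410352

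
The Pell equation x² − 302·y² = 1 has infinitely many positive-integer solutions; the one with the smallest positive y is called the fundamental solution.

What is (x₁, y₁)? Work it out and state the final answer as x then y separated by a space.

d=302: √d = [17; 2,1,1,1,4,…,1,2,34] (ℓ=16, even), read p_15/q_15
step 0: (17, 1)  from 17·(1,0) + (0,1)
step 1: (35, 2)  from 2·(17,1) + (1,0)
step 2: (52, 3)  from 1·(35,2) + (17,1)
step 3: (87, 5)  from 1·(52,3) + (35,2)
step 4: (139, 8)  from 1·(87,5) + (52,3)
…
step 8: (34513, 1986)  from 16·(2068,119) + (1425,82)
step 9: (36581, 2105)  from 1·(34513,1986) + (2068,119)
step 10: (107675, 6196)  from 2·(36581,2105) + (34513,1986)
step 11: (467281, 26889)  from 4·(107675,6196) + (36581,2105)
step 12: (574956, 33085)  from 1·(467281,26889) + (107675,6196)
step 13: (1042237, 59974)  from 1·(574956,33085) + (467281,26889)
step 14: (1617193, 93059)  from 1·(1042237,59974) + (574956,33085)
step 15: (4276623, 246092)  from 2·(1617193,93059) + (1042237,59974)
→ (4276623, 246092).  Check: 4276623²=18289504284129, 302·246092²=18289504284128, difference 1.

4276623 246092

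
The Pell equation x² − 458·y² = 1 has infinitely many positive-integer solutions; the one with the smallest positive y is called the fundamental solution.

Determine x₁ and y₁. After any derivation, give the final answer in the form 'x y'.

d=458: √d = [21; 2,2,42] (ℓ=3, odd), read p_5/q_5
i=0: a=21 ⇒ p=21, q=1
…
i=4: a=2 ⇒ p=9181, q=429
i=5: a=2 ⇒ p=22899, q=1070
→ (22899, 1070).  Check: 22899²=524364201, 458·1070²=524364200, difference 1.

22899 1070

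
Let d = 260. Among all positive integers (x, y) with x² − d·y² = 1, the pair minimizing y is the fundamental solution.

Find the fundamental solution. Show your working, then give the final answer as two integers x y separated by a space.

129 8

d=260: √d = [16; 8,32] (ℓ=2, even), read p_1/q_1
step 0: (16, 1)  from 16·(1,0) + (0,1)
step 1: (129, 8)  from 8·(16,1) + (1,0)
fundamental: x₁=129, y₁=8  (since 16641 − 260·64 = 1)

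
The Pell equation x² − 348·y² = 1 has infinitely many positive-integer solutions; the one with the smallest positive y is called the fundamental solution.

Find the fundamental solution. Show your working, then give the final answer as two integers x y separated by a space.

√348 = [18; 1,1,1,8,1,1,1,36, …], period ℓ=8 (even) → k=7
step 0: (18, 1)  from 18·(1,0) + (0,1)
step 1: (19, 1)  from 1·(18,1) + (1,0)
step 2: (37, 2)  from 1·(19,1) + (18,1)
step 3: (56, 3)  from 1·(37,2) + (19,1)
step 4: (485, 26)  from 8·(56,3) + (37,2)
step 5: (541, 29)  from 1·(485,26) + (56,3)
step 6: (1026, 55)  from 1·(541,29) + (485,26)
step 7: (1567, 84)  from 1·(1026,55) + (541,29)
fundamental: x₁=1567, y₁=84  (since 2455489 − 348·7056 = 1)

1567 84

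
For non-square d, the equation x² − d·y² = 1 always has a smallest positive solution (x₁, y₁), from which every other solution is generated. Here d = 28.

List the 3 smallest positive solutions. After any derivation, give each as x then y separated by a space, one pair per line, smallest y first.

127 24
32257 6096
8193151 1548360

√28 → a₀=5, period (3,2,3,10); ℓ=4 even so k=3
k=0  a_k=5  p_k/q_k = 5/1
…
k=2  a_k=2  p_k/q_k = 37/7
k=3  a_k=3  p_k/q_k = 127/24
(x₁, y₁) = (127, 24);  127² − 28·24² = 1 ✓
n=2: (127,24)∘(127,24) = (127·127+28·24·24, 127·24+24·127) = (32257,6096)
n=3: (32257,6096)∘(127,24) = (127·32257+28·24·6096, 127·6096+24·32257) = (8193151,1548360)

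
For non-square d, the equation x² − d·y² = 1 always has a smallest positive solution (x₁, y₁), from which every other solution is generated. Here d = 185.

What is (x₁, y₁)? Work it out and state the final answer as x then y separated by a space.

9249 680

[13; 1,1,1,1,26] for √185; ℓ=5 ⇒ convergent index 9
step 0: (13, 1)  from 13·(1,0) + (0,1)
step 1: (14, 1)  from 1·(13,1) + (1,0)
…
step 5: (1809, 133)  from 26·(68,5) + (41,3)
…
step 8: (5563, 409)  from 1·(3686,271) + (1877,138)
step 9: (9249, 680)  from 1·(5563,409) + (3686,271)
→ (9249, 680).  Check: 9249²=85544001, 185·680²=85544000, difference 1.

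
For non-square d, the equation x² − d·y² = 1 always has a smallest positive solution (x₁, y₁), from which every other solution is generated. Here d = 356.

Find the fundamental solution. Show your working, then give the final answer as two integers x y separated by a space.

500001 26500

d=356: √d = [18; 1,6,1,1,2,…,6,1,36] (ℓ=14, even), read p_13/q_13
k=0  a_k=18  p_k/q_k = 18/1
…
k=4  a_k=1  p_k/q_k = 283/15
…
k=9  a_k=2  p_k/q_k = 28151/1492
…
k=12  a_k=6  p_k/q_k = 433982/23001
k=13  a_k=1  p_k/q_k = 500001/26500
fundamental: x₁=500001, y₁=26500  (since 250001000001 − 356·702250000 = 1)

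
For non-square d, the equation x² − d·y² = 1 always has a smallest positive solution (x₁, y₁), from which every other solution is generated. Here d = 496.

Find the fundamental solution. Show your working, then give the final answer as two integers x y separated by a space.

d=496: √d = [22; 3,1,2,4,1,…,1,3,44] (ℓ=16, even), read p_15/q_15
a_0=22:  p_0=22·1+0=22,  q_0=22·0+1=1
a_1=3:  p_1=3·22+1=67,  q_1=3·1+0=3
a_2=1:  p_2=1·67+22=89,  q_2=1·3+1=4
a_3=2:  p_3=2·89+67=245,  q_3=2·4+3=11
a_4=4:  p_4=4·245+89=1069,  q_4=4·11+4=48
a_5=1:  p_5=1·1069+245=1314,  q_5=1·48+11=59
a_6=1:  p_6=1·1314+1069=2383,  q_6=1·59+48=107
…
a_9=2:  p_9=2·14543+6080=35166,  q_9=2·653+273=1579
…
a_11=1:  p_11=1·49709+35166=84875,  q_11=1·2232+1579=3811
a_12=4:  p_12=4·84875+49709=389209,  q_12=4·3811+2232=17476
a_13=2:  p_13=2·389209+84875=863293,  q_13=2·17476+3811=38763
a_14=1:  p_14=1·863293+389209=1252502,  q_14=1·38763+17476=56239
a_15=3:  p_15=3·1252502+863293=4620799,  q_15=3·56239+38763=207480
→ (4620799, 207480).  Check: 4620799²=21351783398401, 496·207480²=21351783398400, difference 1.

4620799 207480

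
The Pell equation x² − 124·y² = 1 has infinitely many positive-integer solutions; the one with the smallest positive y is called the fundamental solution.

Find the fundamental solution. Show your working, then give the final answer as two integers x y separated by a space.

[11; 7,2,1,1,1,…,2,7,22] for √124; ℓ=16 ⇒ convergent index 15
i=0: a=11 ⇒ p=11, q=1
i=1: a=7 ⇒ p=78, q=7
…
i=4: a=1 ⇒ p=412, q=37
i=5: a=1 ⇒ p=657, q=59
…
i=7: a=1 ⇒ p=3040, q=273
…
i=10: a=3 ⇒ p=67292, q=6043
…
i=13: a=1 ⇒ p=237042, q=21287
i=14: a=2 ⇒ p=626251, q=56239
i=15: a=7 ⇒ p=4620799, q=414960
→ (4620799, 414960).  Check: 4620799²=21351783398401, 124·414960²=21351783398400, difference 1.

4620799 414960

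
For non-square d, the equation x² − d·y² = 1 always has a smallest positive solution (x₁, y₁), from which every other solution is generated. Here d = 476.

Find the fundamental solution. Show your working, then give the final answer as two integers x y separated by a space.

28799 1320

d=476: √d = [21; 1,4,2,10,2,4,1,42] (ℓ=8, even), read p_7/q_7
i=0: a=21 ⇒ p=21, q=1
…
i=4: a=10 ⇒ p=2509, q=115
i=5: a=2 ⇒ p=5258, q=241
i=6: a=4 ⇒ p=23541, q=1079
i=7: a=1 ⇒ p=28799, q=1320
(x₁, y₁) = (28799, 1320);  28799² − 476·1320² = 1 ✓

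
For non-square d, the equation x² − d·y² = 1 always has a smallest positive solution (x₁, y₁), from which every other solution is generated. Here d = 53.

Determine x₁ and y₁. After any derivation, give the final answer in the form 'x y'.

66249 9100

d=53: √d = [7; 3,1,1,3,14] (ℓ=5, odd), read p_9/q_9
i=0: a=7 ⇒ p=7, q=1
…
i=3: a=1 ⇒ p=51, q=7
…
i=5: a=14 ⇒ p=2599, q=357
i=6: a=3 ⇒ p=7979, q=1096
…
i=8: a=1 ⇒ p=18557, q=2549
i=9: a=3 ⇒ p=66249, q=9100
→ (66249, 9100).  Check: 66249²=4388930001, 53·9100²=4388930000, difference 1.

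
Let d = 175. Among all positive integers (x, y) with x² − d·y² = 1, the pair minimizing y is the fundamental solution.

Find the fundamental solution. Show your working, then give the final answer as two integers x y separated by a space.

√175 → a₀=13, period (4,2,1,2,4,26); ℓ=6 even so k=5
step 0: (13, 1)  from 13·(1,0) + (0,1)
step 1: (53, 4)  from 4·(13,1) + (1,0)
…
step 3: (172, 13)  from 1·(119,9) + (53,4)
step 4: (463, 35)  from 2·(172,13) + (119,9)
step 5: (2024, 153)  from 4·(463,35) + (172,13)
fundamental: x₁=2024, y₁=153  (since 4096576 − 175·23409 = 1)

2024 153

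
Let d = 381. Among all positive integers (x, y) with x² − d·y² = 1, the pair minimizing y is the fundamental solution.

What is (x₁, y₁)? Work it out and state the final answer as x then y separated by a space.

1015 52

√381 → a₀=19, period (1,1,12,1,1,38); ℓ=6 even so k=5
step 0: (19, 1)  from 19·(1,0) + (0,1)
…
step 4: (527, 27)  from 1·(488,25) + (39,2)
step 5: (1015, 52)  from 1·(527,27) + (488,25)
(x₁, y₁) = (1015, 52);  1015² − 381·52² = 1 ✓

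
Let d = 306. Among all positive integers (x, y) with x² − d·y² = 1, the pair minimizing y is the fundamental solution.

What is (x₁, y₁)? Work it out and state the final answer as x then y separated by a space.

d=306: √d = [17; 2,34] (ℓ=2, even), read p_1/q_1
step 0: (17, 1)  from 17·(1,0) + (0,1)
step 1: (35, 2)  from 2·(17,1) + (1,0)
(x₁, y₁) = (35, 2);  35² − 306·2² = 1 ✓

35 2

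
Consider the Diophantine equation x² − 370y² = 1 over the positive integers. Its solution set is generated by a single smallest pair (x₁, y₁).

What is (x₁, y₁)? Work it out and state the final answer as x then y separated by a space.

√370 = [19; 4,4,38, …], period ℓ=3 (odd) → k=5
step 0: (19, 1)  from 19·(1,0) + (0,1)
…
step 2: (327, 17)  from 4·(77,4) + (19,1)
step 3: (12503, 650)  from 38·(327,17) + (77,4)
step 4: (50339, 2617)  from 4·(12503,650) + (327,17)
step 5: (213859, 11118)  from 4·(50339,2617) + (12503,650)
fundamental: x₁=213859, y₁=11118  (since 45735671881 − 370·123609924 = 1)

213859 11118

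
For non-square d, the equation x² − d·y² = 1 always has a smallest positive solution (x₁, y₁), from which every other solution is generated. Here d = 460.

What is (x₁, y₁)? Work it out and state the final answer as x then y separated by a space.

2535751 118230

√460 = [21; 2,4,3,1,2,10,2,1,3,4,2,42, …], period ℓ=12 (even) → k=11
a_0=21:  p_0=21·1+0=21,  q_0=21·0+1=1
…
a_3=3:  p_3=3·193+43=622,  q_3=3·9+2=29
…
a_6=10:  p_6=10·2252+815=23335,  q_6=10·105+38=1088
…
a_10=4:  p_10=4·265693+72257=1135029,  q_10=4·12388+3369=52921
a_11=2:  p_11=2·1135029+265693=2535751,  q_11=2·52921+12388=118230
fundamental: x₁=2535751, y₁=118230  (since 6430033134001 − 460·13978332900 = 1)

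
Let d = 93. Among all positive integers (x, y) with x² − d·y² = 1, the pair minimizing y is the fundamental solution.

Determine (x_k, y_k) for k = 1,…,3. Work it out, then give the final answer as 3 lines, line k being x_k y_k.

d=93: √d = [9; 1,1,1,4,6,4,1,1,1,18] (ℓ=10, even), read p_9/q_9
a_0=9:  p_0=9·1+0=9,  q_0=9·0+1=1
…
a_2=1:  p_2=1·10+9=19,  q_2=1·1+1=2
…
a_4=4:  p_4=4·29+19=135,  q_4=4·3+2=14
a_5=6:  p_5=6·135+29=839,  q_5=6·14+3=87
a_6=4:  p_6=4·839+135=3491,  q_6=4·87+14=362
a_7=1:  p_7=1·3491+839=4330,  q_7=1·362+87=449
a_8=1:  p_8=1·4330+3491=7821,  q_8=1·449+362=811
a_9=1:  p_9=1·7821+4330=12151,  q_9=1·811+449=1260
(x₁, y₁) = (12151, 1260);  12151² − 93·1260² = 1 ✓
n=2: (12151,1260)∘(12151,1260) = (12151·12151+93·1260·1260, 12151·1260+1260·12151) = (295293601,30620520)
n=3: (295293601,30620520)∘(12151,1260) = (12151·295293601+93·1260·30620520, 12151·30620520+1260·295293601) = (7176225079351,744139875780)

12151 1260
295293601 30620520
7176225079351 744139875780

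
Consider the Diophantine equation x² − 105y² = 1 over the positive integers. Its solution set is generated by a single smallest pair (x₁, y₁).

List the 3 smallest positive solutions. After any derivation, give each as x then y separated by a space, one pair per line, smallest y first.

[10; 4,20] for √105; ℓ=2 ⇒ convergent index 1
a_0=10:  p_0=10·1+0=10,  q_0=10·0+1=1
a_1=4:  p_1=4·10+1=41,  q_1=4·1+0=4
(x₁, y₁) = (41, 4);  41² − 105·4² = 1 ✓
k=2:  x_2 = 41·41+105·4·4 = 3361,  y_2 = 41·4+4·41 = 328
k=3:  x_3 = 41·3361+105·4·328 = 275561,  y_3 = 41·328+4·3361 = 26892

41 4
3361 328
275561 26892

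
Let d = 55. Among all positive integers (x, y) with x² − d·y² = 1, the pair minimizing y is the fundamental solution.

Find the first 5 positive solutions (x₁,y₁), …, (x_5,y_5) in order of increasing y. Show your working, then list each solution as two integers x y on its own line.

√55 = [7; 2,2,2,14, …], period ℓ=4 (even) → k=3
i=0: a=7 ⇒ p=7, q=1
…
i=2: a=2 ⇒ p=37, q=5
i=3: a=2 ⇒ p=89, q=12
fundamental: x₁=89, y₁=12  (since 7921 − 55·144 = 1)
(x_2, y_2) = (89·89 + 55·12·12, 89·12 + 12·89) = (15841, 2136)
(x_3, y_3) = (89·15841 + 55·12·2136, 89·2136 + 12·15841) = (2819609, 380196)
(x_4, y_4) = (89·2819609 + 55·12·380196, 89·380196 + 12·2819609) = (501874561, 67672752)
(x_5, y_5) = (89·501874561 + 55·12·67672752, 89·67672752 + 12·501874561) = (89330852249, 12045369660)

89 12
15841 2136
2819609 380196
501874561 67672752
89330852249 12045369660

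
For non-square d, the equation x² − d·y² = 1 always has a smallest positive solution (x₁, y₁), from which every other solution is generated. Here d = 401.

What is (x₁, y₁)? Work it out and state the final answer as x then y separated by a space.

801 40

√401 → a₀=20, period (40); ℓ=1 odd so k=1
a_0=20:  p_0=20·1+0=20,  q_0=20·0+1=1
a_1=40:  p_1=40·20+1=801,  q_1=40·1+0=40
fundamental: x₁=801, y₁=40  (since 641601 − 401·1600 = 1)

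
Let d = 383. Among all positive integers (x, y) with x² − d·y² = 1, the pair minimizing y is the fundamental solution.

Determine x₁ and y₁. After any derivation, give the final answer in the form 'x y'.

√383 → a₀=19, period (1,1,3,19,3,1,1,38); ℓ=8 even so k=7
i=0: a=19 ⇒ p=19, q=1
…
i=2: a=1 ⇒ p=39, q=2
…
i=5: a=3 ⇒ p=8063, q=412
i=6: a=1 ⇒ p=10705, q=547
i=7: a=1 ⇒ p=18768, q=959
fundamental: x₁=18768, y₁=959  (since 352237824 − 383·919681 = 1)

18768 959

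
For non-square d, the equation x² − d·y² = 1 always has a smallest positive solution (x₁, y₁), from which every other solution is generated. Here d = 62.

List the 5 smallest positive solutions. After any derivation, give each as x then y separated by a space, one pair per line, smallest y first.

√62 → a₀=7, period (1,6,1,14); ℓ=4 even so k=3
step 0: (7, 1)  from 7·(1,0) + (0,1)
…
step 2: (55, 7)  from 6·(8,1) + (7,1)
step 3: (63, 8)  from 1·(55,7) + (8,1)
fundamental: x₁=63, y₁=8  (since 3969 − 62·64 = 1)
n=2: (63,8)∘(63,8) = (63·63+62·8·8, 63·8+8·63) = (7937,1008)
n=3: (7937,1008)∘(63,8) = (63·7937+62·8·1008, 63·1008+8·7937) = (999999,127000)
n=4: (999999,127000)∘(63,8) = (63·999999+62·8·127000, 63·127000+8·999999) = (125991937,16000992)
n=5: (125991937,16000992)∘(63,8) = (63·125991937+62·8·16000992, 63·16000992+8·125991937) = (15873984063,2015997992)

63 8
7937 1008
999999 127000
125991937 16000992
15873984063 2015997992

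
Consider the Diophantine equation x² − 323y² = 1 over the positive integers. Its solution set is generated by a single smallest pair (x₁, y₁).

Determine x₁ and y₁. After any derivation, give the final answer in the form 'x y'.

18 1

√323 = [17; 1,34, …], period ℓ=2 (even) → k=1
i=0: a=17 ⇒ p=17, q=1
i=1: a=1 ⇒ p=18, q=1
→ (18, 1).  Check: 18²=324, 323·1²=323, difference 1.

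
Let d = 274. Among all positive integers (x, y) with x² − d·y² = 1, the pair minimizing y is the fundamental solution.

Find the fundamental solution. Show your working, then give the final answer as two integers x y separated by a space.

d=274: √d = [16; 1,1,4,4,1,1,32] (ℓ=7, odd), read p_13/q_13
i=0: a=16 ⇒ p=16, q=1
…
i=2: a=1 ⇒ p=33, q=2
i=3: a=4 ⇒ p=149, q=9
…
i=5: a=1 ⇒ p=778, q=47
i=6: a=1 ⇒ p=1407, q=85
i=7: a=32 ⇒ p=45802, q=2767
i=8: a=1 ⇒ p=47209, q=2852
i=9: a=1 ⇒ p=93011, q=5619
i=10: a=4 ⇒ p=419253, q=25328
…
i=12: a=1 ⇒ p=2189276, q=132259
i=13: a=1 ⇒ p=3959299, q=239190
fundamental: x₁=3959299, y₁=239190  (since 15676048571401 − 274·57211856100 = 1)

3959299 239190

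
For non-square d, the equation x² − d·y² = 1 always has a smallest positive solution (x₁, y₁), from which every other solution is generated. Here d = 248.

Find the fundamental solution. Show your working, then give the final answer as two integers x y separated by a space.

63 4

√248 → a₀=15, period (1,2,1,30); ℓ=4 even so k=3
step 0: (15, 1)  from 15·(1,0) + (0,1)
…
step 2: (47, 3)  from 2·(16,1) + (15,1)
step 3: (63, 4)  from 1·(47,3) + (16,1)
→ (63, 4).  Check: 63²=3969, 248·4²=3968, difference 1.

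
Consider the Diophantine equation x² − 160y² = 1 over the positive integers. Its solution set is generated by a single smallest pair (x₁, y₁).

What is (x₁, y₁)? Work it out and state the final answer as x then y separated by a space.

721 57

√160 = [12; 1,1,1,5,1,1,1,24, …], period ℓ=8 (even) → k=7
a_0=12:  p_0=12·1+0=12,  q_0=12·0+1=1
…
a_6=1:  p_6=1·253+215=468,  q_6=1·20+17=37
a_7=1:  p_7=1·468+253=721,  q_7=1·37+20=57
fundamental: x₁=721, y₁=57  (since 519841 − 160·3249 = 1)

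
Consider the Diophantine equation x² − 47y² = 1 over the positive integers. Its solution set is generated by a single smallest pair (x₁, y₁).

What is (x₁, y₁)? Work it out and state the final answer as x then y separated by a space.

48 7

√47 → a₀=6, period (1,5,1,12); ℓ=4 even so k=3
i=0: a=6 ⇒ p=6, q=1
…
i=2: a=5 ⇒ p=41, q=6
i=3: a=1 ⇒ p=48, q=7
(x₁, y₁) = (48, 7);  48² − 47·7² = 1 ✓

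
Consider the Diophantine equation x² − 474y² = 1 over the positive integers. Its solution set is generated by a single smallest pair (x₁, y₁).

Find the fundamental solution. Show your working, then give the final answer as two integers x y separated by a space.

193549 8890

√474 = [21; 1,3,2,1,1,…,3,1,42, …], period ℓ=14 (even) → k=13
k=0  a_k=21  p_k/q_k = 21/1
…
k=2  a_k=3  p_k/q_k = 87/4
k=3  a_k=2  p_k/q_k = 196/9
…
k=5  a_k=1  p_k/q_k = 479/22
k=6  a_k=1  p_k/q_k = 762/35
…
k=11  a_k=2  p_k/q_k = 44218/2031
k=12  a_k=3  p_k/q_k = 149331/6859
k=13  a_k=1  p_k/q_k = 193549/8890
fundamental: x₁=193549, y₁=8890  (since 37461215401 − 474·79032100 = 1)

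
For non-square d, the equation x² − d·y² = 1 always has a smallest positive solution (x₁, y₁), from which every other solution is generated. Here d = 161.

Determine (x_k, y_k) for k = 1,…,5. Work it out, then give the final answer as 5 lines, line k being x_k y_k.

d=161: √d = [12; 1,2,4,1,2,1,4,2,1,24] (ℓ=10, even), read p_9/q_9
i=0: a=12 ⇒ p=12, q=1
i=1: a=1 ⇒ p=13, q=1
i=2: a=2 ⇒ p=38, q=3
…
i=5: a=2 ⇒ p=571, q=45
i=6: a=1 ⇒ p=774, q=61
…
i=8: a=2 ⇒ p=8108, q=639
i=9: a=1 ⇒ p=11775, q=928
(x₁, y₁) = (11775, 928);  11775² − 161·928² = 1 ✓
n=2: (11775,928)∘(11775,928) = (11775·11775+161·928·928, 11775·928+928·11775) = (277301249,21854400)
n=3: (277301249,21854400)∘(11775,928) = (11775·277301249+161·928·21854400, 11775·21854400+928·277301249) = (6530444402175,514671119072)
n=4: (6530444402175,514671119072)∘(11775,928) = (11775·6530444402175+161·928·514671119072, 11775·514671119072+928·6530444402175) = (153791965393920001,12120504832291200)
n=5: (153791965393920001,12120504832291200)∘(11775,928) = (11775·153791965393920001+161·928·12120504832291200, 11775·12120504832291200+928·153791965393920001) = (3621800778496371621375,285437888285786640928)

11775 928
277301249 21854400
6530444402175 514671119072
153791965393920001 12120504832291200
3621800778496371621375 285437888285786640928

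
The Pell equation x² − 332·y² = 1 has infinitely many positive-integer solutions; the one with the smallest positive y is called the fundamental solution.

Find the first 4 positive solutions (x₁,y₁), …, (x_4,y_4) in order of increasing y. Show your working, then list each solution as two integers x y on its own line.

d=332: √d = [18; 4,1,1,8,1,1,4,36] (ℓ=8, even), read p_7/q_7
k=0  a_k=18  p_k/q_k = 18/1
k=1  a_k=4  p_k/q_k = 73/4
k=2  a_k=1  p_k/q_k = 91/5
…
k=5  a_k=1  p_k/q_k = 1567/86
k=6  a_k=1  p_k/q_k = 2970/163
k=7  a_k=4  p_k/q_k = 13447/738
→ (13447, 738).  Check: 13447²=180821809, 332·738²=180821808, difference 1.
n=2: (13447,738)∘(13447,738) = (13447·13447+332·738·738, 13447·738+738·13447) = (361643617,19847772)
n=3: (361643617,19847772)∘(13447,738) = (13447·361643617+332·738·19847772, 13447·19847772+738·361643617) = (9726043422151,533785979430)
n=4: (9726043422151,533785979430)∘(13447,738) = (13447·9726043422151+332·738·533785979430, 13447·533785979430+738·9726043422151) = (261572211433685377,14355640110942648)

13447 738
361643617 19847772
9726043422151 533785979430
261572211433685377 14355640110942648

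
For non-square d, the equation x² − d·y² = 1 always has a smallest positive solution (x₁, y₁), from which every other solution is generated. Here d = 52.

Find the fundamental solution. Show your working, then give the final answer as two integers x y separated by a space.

[7; 4,1,2,1,4,14] for √52; ℓ=6 ⇒ convergent index 5
k=0  a_k=7  p_k/q_k = 7/1
…
k=4  a_k=1  p_k/q_k = 137/19
k=5  a_k=4  p_k/q_k = 649/90
fundamental: x₁=649, y₁=90  (since 421201 − 52·8100 = 1)

649 90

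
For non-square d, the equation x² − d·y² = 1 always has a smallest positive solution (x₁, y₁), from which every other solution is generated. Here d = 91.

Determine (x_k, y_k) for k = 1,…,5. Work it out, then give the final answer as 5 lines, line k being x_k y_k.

√91 = [9; 1,1,5,1,5,1,1,18, …], period ℓ=8 (even) → k=7
step 0: (9, 1)  from 9·(1,0) + (0,1)
…
step 4: (124, 13)  from 1·(105,11) + (19,2)
…
step 6: (849, 89)  from 1·(725,76) + (124,13)
step 7: (1574, 165)  from 1·(849,89) + (725,76)
fundamental: x₁=1574, y₁=165  (since 2477476 − 91·27225 = 1)
k=2:  x_2 = 1574·1574+91·165·165 = 4954951,  y_2 = 1574·165+165·1574 = 519420
k=3:  x_3 = 1574·4954951+91·165·519420 = 15598184174,  y_3 = 1574·519420+165·4954951 = 1635133995
k=4:  x_4 = 1574·15598184174+91·165·1635133995 = 49103078824801,  y_4 = 1574·1635133995+165·15598184174 = 5147401296840
k=5:  x_5 = 1574·49103078824801+91·165·5147401296840 = 154576476542289374,  y_5 = 1574·5147401296840+165·49103078824801 = 16204017647318325

1574 165
4954951 519420
15598184174 1635133995
49103078824801 5147401296840
154576476542289374 16204017647318325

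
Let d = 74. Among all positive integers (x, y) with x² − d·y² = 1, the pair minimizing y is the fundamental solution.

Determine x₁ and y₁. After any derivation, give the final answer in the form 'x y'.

3699 430

[8; 1,1,1,1,16] for √74; ℓ=5 ⇒ convergent index 9
i=0: a=8 ⇒ p=8, q=1
i=1: a=1 ⇒ p=9, q=1
i=2: a=1 ⇒ p=17, q=2
…
i=7: a=1 ⇒ p=1471, q=171
i=8: a=1 ⇒ p=2228, q=259
i=9: a=1 ⇒ p=3699, q=430
fundamental: x₁=3699, y₁=430  (since 13682601 − 74·184900 = 1)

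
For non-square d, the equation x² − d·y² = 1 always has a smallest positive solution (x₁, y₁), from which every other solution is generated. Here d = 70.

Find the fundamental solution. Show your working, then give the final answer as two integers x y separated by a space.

251 30

d=70: √d = [8; 2,1,2,1,2,16] (ℓ=6, even), read p_5/q_5
i=0: a=8 ⇒ p=8, q=1
i=1: a=2 ⇒ p=17, q=2
…
i=3: a=2 ⇒ p=67, q=8
i=4: a=1 ⇒ p=92, q=11
i=5: a=2 ⇒ p=251, q=30
(x₁, y₁) = (251, 30);  251² − 70·30² = 1 ✓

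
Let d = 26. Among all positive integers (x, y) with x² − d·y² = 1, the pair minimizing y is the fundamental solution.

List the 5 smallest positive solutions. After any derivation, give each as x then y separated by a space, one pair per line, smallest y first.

√26 = [5; 10, …], period ℓ=1 (odd) → k=1
a_0=5:  p_0=5·1+0=5,  q_0=5·0+1=1
a_1=10:  p_1=10·5+1=51,  q_1=10·1+0=10
(x₁, y₁) = (51, 10);  51² − 26·10² = 1 ✓
k=2:  x_2 = 51·51+26·10·10 = 5201,  y_2 = 51·10+10·51 = 1020
k=3:  x_3 = 51·5201+26·10·1020 = 530451,  y_3 = 51·1020+10·5201 = 104030
k=4:  x_4 = 51·530451+26·10·104030 = 54100801,  y_4 = 51·104030+10·530451 = 10610040
k=5:  x_5 = 51·54100801+26·10·10610040 = 5517751251,  y_5 = 51·10610040+10·54100801 = 1082120050

51 10
5201 1020
530451 104030
54100801 10610040
5517751251 1082120050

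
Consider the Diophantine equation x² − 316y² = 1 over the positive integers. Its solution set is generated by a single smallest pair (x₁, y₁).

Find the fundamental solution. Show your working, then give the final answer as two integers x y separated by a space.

12799 720

[17; 1,3,2,8,2,3,1,34] for √316; ℓ=8 ⇒ convergent index 7
i=0: a=17 ⇒ p=17, q=1
…
i=4: a=8 ⇒ p=1351, q=76
…
i=6: a=3 ⇒ p=9937, q=559
i=7: a=1 ⇒ p=12799, q=720
→ (12799, 720).  Check: 12799²=163814401, 316·720²=163814400, difference 1.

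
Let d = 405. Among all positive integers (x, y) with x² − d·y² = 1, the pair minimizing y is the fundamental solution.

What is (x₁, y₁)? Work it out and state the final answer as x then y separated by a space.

161 8

√405 = [20; 8,40, …], period ℓ=2 (even) → k=1
i=0: a=20 ⇒ p=20, q=1
i=1: a=8 ⇒ p=161, q=8
fundamental: x₁=161, y₁=8  (since 25921 − 405·64 = 1)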